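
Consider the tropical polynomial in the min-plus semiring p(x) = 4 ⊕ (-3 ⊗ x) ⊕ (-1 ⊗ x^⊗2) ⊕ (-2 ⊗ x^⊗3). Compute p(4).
p(4) = 1

A tropical monomial a ⊗ x^⊗i evaluates to a + i · x. Evaluating each term at x = 4:
  Term 0 contributes 4 + 0 · 4 = 4
  Term 1 contributes -3 + 1 · 4 = 1
  Term 2 contributes -1 + 2 · 4 = 7
  Term 3 contributes -2 + 3 · 4 = 10
p(4) = ⊕ of these = min[4, 1, 7, 10] = 1.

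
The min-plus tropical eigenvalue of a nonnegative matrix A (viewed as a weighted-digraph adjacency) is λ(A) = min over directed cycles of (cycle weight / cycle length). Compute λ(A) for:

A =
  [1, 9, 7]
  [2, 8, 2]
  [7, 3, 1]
λ(A) = 1

Enumerate directed cycles and compute their means (weight / length). Sample:
  cycle 0 → 0: weight = 1, length = 1, mean = 1/1 ≈ 1.000
  cycle 1 → 1: weight = 8, length = 1, mean = 8/1 ≈ 8.000
  cycle 2 → 2: weight = 1, length = 1, mean = 1/1 ≈ 1.000
  cycle 0 → 1 → 0: weight = 11, length = 2, mean = 11/2 ≈ 5.500
  cycle 0 → 2 → 0: weight = 14, length = 2, mean = 14/2 ≈ 7.000
  cycle 1 → 0 → 1: weight = 11, length = 2, mean = 11/2 ≈ 5.500
Minimum mean = 1.000, attained e.g. along the cycle 0 → 0 with weight 1 and length 1. So λ(A) = 1/1 = 1.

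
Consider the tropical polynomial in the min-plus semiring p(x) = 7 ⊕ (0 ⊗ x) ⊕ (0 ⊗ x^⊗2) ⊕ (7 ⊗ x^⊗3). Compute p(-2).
p(-2) = -4

A tropical monomial a ⊗ x^⊗i evaluates to a + i · x. Evaluating each term at x = -2:
  Term 0 contributes 7 + 0 · -2 = 7
  Term 1 contributes 0 + 1 · -2 = -2
  Term 2 contributes 0 + 2 · -2 = -4
  Term 3 contributes 7 + 3 · -2 = 1
p(-2) = ⊕ of these = min[7, -2, -4, 1] = -4.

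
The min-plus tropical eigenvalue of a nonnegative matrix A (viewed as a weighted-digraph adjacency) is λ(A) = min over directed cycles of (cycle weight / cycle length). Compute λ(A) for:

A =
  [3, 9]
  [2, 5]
λ(A) = 3

Enumerate directed cycles and compute their means (weight / length). Sample:
  cycle 0 → 0: weight = 3, length = 1, mean = 3/1 ≈ 3.000
  cycle 1 → 1: weight = 5, length = 1, mean = 5/1 ≈ 5.000
  cycle 0 → 1 → 0: weight = 11, length = 2, mean = 11/2 ≈ 5.500
  cycle 1 → 0 → 1: weight = 11, length = 2, mean = 11/2 ≈ 5.500
Minimum mean = 3.000, attained e.g. along the cycle 0 → 0 with weight 3 and length 1. So λ(A) = 3/1 = 3.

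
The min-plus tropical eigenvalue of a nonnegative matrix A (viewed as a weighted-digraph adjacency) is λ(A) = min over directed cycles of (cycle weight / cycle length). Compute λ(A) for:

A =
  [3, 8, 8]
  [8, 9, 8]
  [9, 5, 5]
λ(A) = 3

Enumerate directed cycles and compute their means (weight / length). Sample:
  cycle 0 → 0: weight = 3, length = 1, mean = 3/1 ≈ 3.000
  cycle 1 → 1: weight = 9, length = 1, mean = 9/1 ≈ 9.000
  cycle 2 → 2: weight = 5, length = 1, mean = 5/1 ≈ 5.000
  cycle 0 → 1 → 0: weight = 16, length = 2, mean = 16/2 ≈ 8.000
  cycle 0 → 2 → 0: weight = 17, length = 2, mean = 17/2 ≈ 8.500
  cycle 1 → 0 → 1: weight = 16, length = 2, mean = 16/2 ≈ 8.000
Minimum mean = 3.000, attained e.g. along the cycle 0 → 0 with weight 3 and length 1. So λ(A) = 3/1 = 3.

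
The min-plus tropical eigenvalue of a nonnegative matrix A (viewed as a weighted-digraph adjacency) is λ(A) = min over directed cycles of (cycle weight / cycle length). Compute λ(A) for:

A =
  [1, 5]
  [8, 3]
λ(A) = 1

Enumerate directed cycles and compute their means (weight / length). Sample:
  cycle 0 → 0: weight = 1, length = 1, mean = 1/1 ≈ 1.000
  cycle 1 → 1: weight = 3, length = 1, mean = 3/1 ≈ 3.000
  cycle 0 → 1 → 0: weight = 13, length = 2, mean = 13/2 ≈ 6.500
  cycle 1 → 0 → 1: weight = 13, length = 2, mean = 13/2 ≈ 6.500
Minimum mean = 1.000, attained e.g. along the cycle 0 → 0 with weight 1 and length 1. So λ(A) = 1/1 = 1.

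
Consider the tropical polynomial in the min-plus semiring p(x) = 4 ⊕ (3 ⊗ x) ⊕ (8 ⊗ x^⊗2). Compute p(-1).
p(-1) = 2

A tropical monomial a ⊗ x^⊗i evaluates to a + i · x. Evaluating each term at x = -1:
  Term 0 contributes 4 + 0 · -1 = 4
  Term 1 contributes 3 + 1 · -1 = 2
  Term 2 contributes 8 + 2 · -1 = 6
p(-1) = ⊕ of these = min[4, 2, 6] = 2.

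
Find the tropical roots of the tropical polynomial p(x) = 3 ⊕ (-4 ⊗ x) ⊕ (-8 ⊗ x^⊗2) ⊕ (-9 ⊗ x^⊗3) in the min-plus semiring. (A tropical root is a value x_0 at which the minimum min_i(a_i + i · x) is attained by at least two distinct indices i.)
Roots: {1, 4, 7}

Each tropical root is a break point of the lower envelope of the lines y = a_i + i · x (there are 4 lines, with slopes 0, 1, ..., 3). Only the lines that attain the minimum somewhere contribute to roots; other lines are dominated. Here the surviving (envelope) indices are i = 3, i = 2, i = 1, i = 0.
Intersections between consecutive envelope lines give the roots: for adjacent envelope indices i < j the intersection is x = (a_i − a_j) / (j − i). Reading off the sorted break points: {1, 4, 7}.
Verification: at each break x_0, at least two indices attain the minimum of min_i(a_i + i · x_0).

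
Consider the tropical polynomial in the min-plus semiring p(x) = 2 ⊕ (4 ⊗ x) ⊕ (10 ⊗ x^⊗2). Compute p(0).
p(0) = 2

A tropical monomial a ⊗ x^⊗i evaluates to a + i · x. Evaluating each term at x = 0:
  Term 0 contributes 2 + 0 · 0 = 2
  Term 1 contributes 4 + 1 · 0 = 4
  Term 2 contributes 10 + 2 · 0 = 10
p(0) = ⊕ of these = min[2, 4, 10] = 2.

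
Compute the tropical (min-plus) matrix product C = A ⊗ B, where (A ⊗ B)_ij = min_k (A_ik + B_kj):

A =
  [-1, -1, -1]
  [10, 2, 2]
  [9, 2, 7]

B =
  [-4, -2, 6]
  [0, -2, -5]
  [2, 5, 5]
A ⊗ B =
  [-5, -3, -6]
  [2, 0, -3]
  [2, 0, -3]

Apply the min-plus product entry-by-entry:
  C[0][0] = min over k of (A[0][0] + B[0][0] = -1 + -4 = -5, A[0][1] + B[1][0] = -1 + 0 = -1, A[0][2] + B[2][0] = -1 + 2 = 1) = -5 (attained at k = 0)
  C[0][1] = min over k of (A[0][0] + B[0][1] = -1 + -2 = -3, A[0][1] + B[1][1] = -1 + -2 = -3, A[0][2] + B[2][1] = -1 + 5 = 4) = -3 (attained at k = 0)
  C[0][2] = min over k of (A[0][0] + B[0][2] = -1 + 6 = 5, A[0][1] + B[1][2] = -1 + -5 = -6, A[0][2] + B[2][2] = -1 + 5 = 4) = -6 (attained at k = 1)
  C[1][0] = min over k of (A[1][0] + B[0][0] = 10 + -4 = 6, A[1][1] + B[1][0] = 2 + 0 = 2, A[1][2] + B[2][0] = 2 + 2 = 4) = 2 (attained at k = 1)
  C[1][1] = min over k of (A[1][0] + B[0][1] = 10 + -2 = 8, A[1][1] + B[1][1] = 2 + -2 = 0, A[1][2] + B[2][1] = 2 + 5 = 7) = 0 (attained at k = 1)
  C[1][2] = min over k of (A[1][0] + B[0][2] = 10 + 6 = 16, A[1][1] + B[1][2] = 2 + -5 = -3, A[1][2] + B[2][2] = 2 + 5 = 7) = -3 (attained at k = 1)
  C[2][0] = min over k of (A[2][0] + B[0][0] = 9 + -4 = 5, A[2][1] + B[1][0] = 2 + 0 = 2, A[2][2] + B[2][0] = 7 + 2 = 9) = 2 (attained at k = 1)
  C[2][1] = min over k of (A[2][0] + B[0][1] = 9 + -2 = 7, A[2][1] + B[1][1] = 2 + -2 = 0, A[2][2] + B[2][1] = 7 + 5 = 12) = 0 (attained at k = 1)
  C[2][2] = min over k of (A[2][0] + B[0][2] = 9 + 6 = 15, A[2][1] + B[1][2] = 2 + -5 = -3, A[2][2] + B[2][2] = 7 + 5 = 12) = -3 (attained at k = 1)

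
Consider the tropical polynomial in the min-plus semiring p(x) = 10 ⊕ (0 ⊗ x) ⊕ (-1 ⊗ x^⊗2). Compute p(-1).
p(-1) = -3

A tropical monomial a ⊗ x^⊗i evaluates to a + i · x. Evaluating each term at x = -1:
  Term 0 contributes 10 + 0 · -1 = 10
  Term 1 contributes 0 + 1 · -1 = -1
  Term 2 contributes -1 + 2 · -1 = -3
p(-1) = ⊕ of these = min[10, -1, -3] = -3.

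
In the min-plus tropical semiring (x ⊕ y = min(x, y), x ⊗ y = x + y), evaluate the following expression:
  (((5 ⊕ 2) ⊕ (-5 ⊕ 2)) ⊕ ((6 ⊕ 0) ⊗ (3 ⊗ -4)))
(((5 ⊕ 2) ⊕ (-5 ⊕ 2)) ⊕ ((6 ⊕ 0) ⊗ (3 ⊗ -4))) = -5

Expand innermost to outermost. Recall ⊕ takes the minimum of its arguments and ⊗ takes their sum. Working out the expression (((5 ⊕ 2) ⊕ (-5 ⊕ 2)) ⊕ ((6 ⊕ 0) ⊗ (3 ⊗ -4))) gives -5.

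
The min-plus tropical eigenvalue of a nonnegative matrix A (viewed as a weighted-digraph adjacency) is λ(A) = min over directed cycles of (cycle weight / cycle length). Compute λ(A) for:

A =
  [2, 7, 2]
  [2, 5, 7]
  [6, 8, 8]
λ(A) = 2

Enumerate directed cycles and compute their means (weight / length). Sample:
  cycle 0 → 0: weight = 2, length = 1, mean = 2/1 ≈ 2.000
  cycle 1 → 1: weight = 5, length = 1, mean = 5/1 ≈ 5.000
  cycle 2 → 2: weight = 8, length = 1, mean = 8/1 ≈ 8.000
  cycle 0 → 1 → 0: weight = 9, length = 2, mean = 9/2 ≈ 4.500
  cycle 0 → 2 → 0: weight = 8, length = 2, mean = 8/2 ≈ 4.000
  cycle 1 → 0 → 1: weight = 9, length = 2, mean = 9/2 ≈ 4.500
Minimum mean = 2.000, attained e.g. along the cycle 0 → 0 with weight 2 and length 1. So λ(A) = 2/1 = 2.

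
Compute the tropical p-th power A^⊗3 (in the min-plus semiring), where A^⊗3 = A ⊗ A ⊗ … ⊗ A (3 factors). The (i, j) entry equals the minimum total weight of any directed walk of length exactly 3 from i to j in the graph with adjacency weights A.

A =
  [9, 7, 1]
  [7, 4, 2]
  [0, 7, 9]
A^⊗3 =
  [9, 8, 2]
  [6, 9, 3]
  [1, 8, 9]

Each entry (A^⊗3)_ij equals the minimum over all length-3 walks i = v_0 → v_1 → … → v_3 = j of Σ_t A[v_t][v_{t+1}]. For example, for (i, j) = (0, 2) we minimise over 9 possible intermediate vertex sequences; the minimum is 2, attained along the walk 0 → 2 → 0 → 2.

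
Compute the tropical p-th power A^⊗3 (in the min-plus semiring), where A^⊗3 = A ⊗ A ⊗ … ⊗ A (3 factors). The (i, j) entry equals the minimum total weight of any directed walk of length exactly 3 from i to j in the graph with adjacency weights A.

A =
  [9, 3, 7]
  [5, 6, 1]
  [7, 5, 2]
A^⊗3 =
  [11, 9, 6]
  [10, 8, 5]
  [11, 9, 6]

Each entry (A^⊗3)_ij equals the minimum over all length-3 walks i = v_0 → v_1 → … → v_3 = j of Σ_t A[v_t][v_{t+1}]. For example, for (i, j) = (0, 2) we minimise over 9 possible intermediate vertex sequences; the minimum is 6, attained along the walk 0 → 1 → 2 → 2.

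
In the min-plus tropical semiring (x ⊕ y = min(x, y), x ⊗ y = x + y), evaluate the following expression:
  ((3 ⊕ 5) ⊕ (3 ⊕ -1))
((3 ⊕ 5) ⊕ (3 ⊕ -1)) = -1

Expand innermost to outermost. Recall ⊕ takes the minimum of its arguments and ⊗ takes their sum. Working out the expression ((3 ⊕ 5) ⊕ (3 ⊕ -1)) gives -1.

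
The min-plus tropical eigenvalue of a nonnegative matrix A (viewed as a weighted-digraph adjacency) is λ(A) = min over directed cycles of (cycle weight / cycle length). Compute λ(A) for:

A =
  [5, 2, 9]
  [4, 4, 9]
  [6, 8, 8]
λ(A) = 3

Enumerate directed cycles and compute their means (weight / length). Sample:
  cycle 0 → 0: weight = 5, length = 1, mean = 5/1 ≈ 5.000
  cycle 1 → 1: weight = 4, length = 1, mean = 4/1 ≈ 4.000
  cycle 2 → 2: weight = 8, length = 1, mean = 8/1 ≈ 8.000
  cycle 0 → 1 → 0: weight = 6, length = 2, mean = 6/2 ≈ 3.000
  cycle 0 → 2 → 0: weight = 15, length = 2, mean = 15/2 ≈ 7.500
  cycle 1 → 0 → 1: weight = 6, length = 2, mean = 6/2 ≈ 3.000
Minimum mean = 3.000, attained e.g. along the cycle 0 → 1 → 0 with weight 6 and length 2. So λ(A) = 6/2 = 3.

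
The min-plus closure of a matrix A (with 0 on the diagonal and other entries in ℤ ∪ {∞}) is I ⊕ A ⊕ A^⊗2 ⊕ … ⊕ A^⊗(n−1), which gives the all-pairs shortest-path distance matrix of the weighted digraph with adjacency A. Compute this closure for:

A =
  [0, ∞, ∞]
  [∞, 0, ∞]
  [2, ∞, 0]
Closure =
  [0, ∞, ∞]
  [∞, 0, ∞]
  [2, ∞, 0]

This is the Floyd-Warshall all-pairs shortest-path computation. For each intermediate vertex k = 0, 1, …, 2, update dist[i][j] ← min(dist[i][j], dist[i][k] + dist[k][j]). The final matrix gives, for each (i, j), the minimum total weight of any directed path from i to j (possibly empty when i = j).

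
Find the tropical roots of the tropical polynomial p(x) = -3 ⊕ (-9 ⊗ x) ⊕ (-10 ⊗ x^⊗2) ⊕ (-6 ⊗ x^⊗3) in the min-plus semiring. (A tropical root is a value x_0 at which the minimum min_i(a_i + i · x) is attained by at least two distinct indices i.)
Roots: {-4, 1, 6}

Each tropical root is a break point of the lower envelope of the lines y = a_i + i · x (there are 4 lines, with slopes 0, 1, ..., 3). Only the lines that attain the minimum somewhere contribute to roots; other lines are dominated. Here the surviving (envelope) indices are i = 3, i = 2, i = 1, i = 0.
Intersections between consecutive envelope lines give the roots: for adjacent envelope indices i < j the intersection is x = (a_i − a_j) / (j − i). Reading off the sorted break points: {-4, 1, 6}.
Verification: at each break x_0, at least two indices attain the minimum of min_i(a_i + i · x_0).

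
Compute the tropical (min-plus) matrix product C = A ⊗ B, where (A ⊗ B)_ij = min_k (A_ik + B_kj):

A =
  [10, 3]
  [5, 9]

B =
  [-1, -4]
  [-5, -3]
A ⊗ B =
  [-2, 0]
  [4, 1]

Apply the min-plus product entry-by-entry:
  C[0][0] = min over k of (A[0][0] + B[0][0] = 10 + -1 = 9, A[0][1] + B[1][0] = 3 + -5 = -2) = -2 (attained at k = 1)
  C[0][1] = min over k of (A[0][0] + B[0][1] = 10 + -4 = 6, A[0][1] + B[1][1] = 3 + -3 = 0) = 0 (attained at k = 1)
  C[1][0] = min over k of (A[1][0] + B[0][0] = 5 + -1 = 4, A[1][1] + B[1][0] = 9 + -5 = 4) = 4 (attained at k = 0)
  C[1][1] = min over k of (A[1][0] + B[0][1] = 5 + -4 = 1, A[1][1] + B[1][1] = 9 + -3 = 6) = 1 (attained at k = 0)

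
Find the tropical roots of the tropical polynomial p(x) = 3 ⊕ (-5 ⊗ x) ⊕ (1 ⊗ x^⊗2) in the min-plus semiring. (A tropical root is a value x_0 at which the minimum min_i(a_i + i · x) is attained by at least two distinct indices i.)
Roots: {-6, 8}

Each tropical root is a break point of the lower envelope of the lines y = a_i + i · x (there are 3 lines, with slopes 0, 1, ..., 2). Only the lines that attain the minimum somewhere contribute to roots; other lines are dominated. Here the surviving (envelope) indices are i = 2, i = 1, i = 0.
Intersections between consecutive envelope lines give the roots: for adjacent envelope indices i < j the intersection is x = (a_i − a_j) / (j − i). Reading off the sorted break points: {-6, 8}.
Verification: at each break x_0, at least two indices attain the minimum of min_i(a_i + i · x_0).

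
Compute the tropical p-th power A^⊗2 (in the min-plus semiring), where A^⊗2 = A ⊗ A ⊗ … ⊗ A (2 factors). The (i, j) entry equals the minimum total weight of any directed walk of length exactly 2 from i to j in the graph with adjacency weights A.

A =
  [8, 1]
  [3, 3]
A^⊗2 =
  [4, 4]
  [6, 4]

Each entry (A^⊗2)_ij equals the minimum over all length-2 walks i = v_0 → v_1 → … → v_2 = j of Σ_t A[v_t][v_{t+1}]. For example, for (i, j) = (0, 1) we minimise over 2 possible intermediate vertex sequences; the minimum is 4, attained along the walk 0 → 1 → 1.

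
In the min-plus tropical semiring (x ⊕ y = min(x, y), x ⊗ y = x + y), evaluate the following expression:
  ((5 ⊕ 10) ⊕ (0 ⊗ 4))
((5 ⊕ 10) ⊕ (0 ⊗ 4)) = 4

Expand innermost to outermost. Recall ⊕ takes the minimum of its arguments and ⊗ takes their sum. Working out the expression ((5 ⊕ 10) ⊕ (0 ⊗ 4)) gives 4.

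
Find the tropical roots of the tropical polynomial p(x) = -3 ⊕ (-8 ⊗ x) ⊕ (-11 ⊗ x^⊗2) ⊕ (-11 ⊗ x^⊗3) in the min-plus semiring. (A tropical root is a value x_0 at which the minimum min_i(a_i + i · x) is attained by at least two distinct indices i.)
Roots: {0, 3, 5}

Each tropical root is a break point of the lower envelope of the lines y = a_i + i · x (there are 4 lines, with slopes 0, 1, ..., 3). Only the lines that attain the minimum somewhere contribute to roots; other lines are dominated. Here the surviving (envelope) indices are i = 3, i = 2, i = 1, i = 0.
Intersections between consecutive envelope lines give the roots: for adjacent envelope indices i < j the intersection is x = (a_i − a_j) / (j − i). Reading off the sorted break points: {0, 3, 5}.
Verification: at each break x_0, at least two indices attain the minimum of min_i(a_i + i · x_0).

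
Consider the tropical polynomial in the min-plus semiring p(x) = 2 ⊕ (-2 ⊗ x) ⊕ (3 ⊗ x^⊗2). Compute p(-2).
p(-2) = -4

A tropical monomial a ⊗ x^⊗i evaluates to a + i · x. Evaluating each term at x = -2:
  Term 0 contributes 2 + 0 · -2 = 2
  Term 1 contributes -2 + 1 · -2 = -4
  Term 2 contributes 3 + 2 · -2 = -1
p(-2) = ⊕ of these = min[2, -4, -1] = -4.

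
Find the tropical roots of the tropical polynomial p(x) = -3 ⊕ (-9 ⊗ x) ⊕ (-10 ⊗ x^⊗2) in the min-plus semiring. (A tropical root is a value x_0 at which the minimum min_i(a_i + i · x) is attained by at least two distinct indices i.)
Roots: {1, 6}

Each tropical root is a break point of the lower envelope of the lines y = a_i + i · x (there are 3 lines, with slopes 0, 1, ..., 2). Only the lines that attain the minimum somewhere contribute to roots; other lines are dominated. Here the surviving (envelope) indices are i = 2, i = 1, i = 0.
Intersections between consecutive envelope lines give the roots: for adjacent envelope indices i < j the intersection is x = (a_i − a_j) / (j − i). Reading off the sorted break points: {1, 6}.
Verification: at each break x_0, at least two indices attain the minimum of min_i(a_i + i · x_0).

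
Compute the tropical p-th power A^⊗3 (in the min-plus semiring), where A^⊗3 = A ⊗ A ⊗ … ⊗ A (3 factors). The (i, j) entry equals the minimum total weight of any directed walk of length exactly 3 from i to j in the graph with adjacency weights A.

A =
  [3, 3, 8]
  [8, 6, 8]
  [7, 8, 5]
A^⊗3 =
  [9, 9, 14]
  [14, 14, 18]
  [13, 13, 15]

Each entry (A^⊗3)_ij equals the minimum over all length-3 walks i = v_0 → v_1 → … → v_3 = j of Σ_t A[v_t][v_{t+1}]. For example, for (i, j) = (0, 2) we minimise over 9 possible intermediate vertex sequences; the minimum is 14, attained along the walk 0 → 0 → 0 → 2.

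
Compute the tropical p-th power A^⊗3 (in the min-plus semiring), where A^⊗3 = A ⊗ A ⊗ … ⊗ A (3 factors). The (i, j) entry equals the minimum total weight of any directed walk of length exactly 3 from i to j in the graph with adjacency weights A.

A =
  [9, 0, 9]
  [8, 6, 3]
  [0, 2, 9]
A^⊗3 =
  [3, 5, 9]
  [9, 3, 8]
  [5, 6, 3]

Each entry (A^⊗3)_ij equals the minimum over all length-3 walks i = v_0 → v_1 → … → v_3 = j of Σ_t A[v_t][v_{t+1}]. For example, for (i, j) = (0, 2) we minimise over 9 possible intermediate vertex sequences; the minimum is 9, attained along the walk 0 → 1 → 1 → 2.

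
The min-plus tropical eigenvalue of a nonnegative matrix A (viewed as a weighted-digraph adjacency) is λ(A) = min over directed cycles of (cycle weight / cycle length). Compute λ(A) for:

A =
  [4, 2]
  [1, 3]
λ(A) = 3/2

Enumerate directed cycles and compute their means (weight / length). Sample:
  cycle 0 → 0: weight = 4, length = 1, mean = 4/1 ≈ 4.000
  cycle 1 → 1: weight = 3, length = 1, mean = 3/1 ≈ 3.000
  cycle 0 → 1 → 0: weight = 3, length = 2, mean = 3/2 ≈ 1.500
  cycle 1 → 0 → 1: weight = 3, length = 2, mean = 3/2 ≈ 1.500
Minimum mean = 1.500, attained e.g. along the cycle 0 → 1 → 0 with weight 3 and length 2. So λ(A) = 3/2 = 3/2.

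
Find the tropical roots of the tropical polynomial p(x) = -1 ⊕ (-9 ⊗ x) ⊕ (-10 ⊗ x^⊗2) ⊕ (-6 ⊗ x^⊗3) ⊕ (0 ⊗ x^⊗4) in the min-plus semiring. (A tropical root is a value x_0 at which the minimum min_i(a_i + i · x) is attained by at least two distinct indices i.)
Roots: {-6, -4, 1, 8}

Each tropical root is a break point of the lower envelope of the lines y = a_i + i · x (there are 5 lines, with slopes 0, 1, ..., 4). Only the lines that attain the minimum somewhere contribute to roots; other lines are dominated. Here the surviving (envelope) indices are i = 4, i = 3, i = 2, i = 1, i = 0.
Intersections between consecutive envelope lines give the roots: for adjacent envelope indices i < j the intersection is x = (a_i − a_j) / (j − i). Reading off the sorted break points: {-6, -4, 1, 8}.
Verification: at each break x_0, at least two indices attain the minimum of min_i(a_i + i · x_0).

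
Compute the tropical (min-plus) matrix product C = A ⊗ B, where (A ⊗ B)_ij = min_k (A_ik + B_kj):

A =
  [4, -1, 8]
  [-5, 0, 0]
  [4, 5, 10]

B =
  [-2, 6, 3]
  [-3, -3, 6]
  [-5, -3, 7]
A ⊗ B =
  [-4, -4, 5]
  [-7, -3, -2]
  [2, 2, 7]

Apply the min-plus product entry-by-entry:
  C[0][0] = min over k of (A[0][0] + B[0][0] = 4 + -2 = 2, A[0][1] + B[1][0] = -1 + -3 = -4, A[0][2] + B[2][0] = 8 + -5 = 3) = -4 (attained at k = 1)
  C[0][1] = min over k of (A[0][0] + B[0][1] = 4 + 6 = 10, A[0][1] + B[1][1] = -1 + -3 = -4, A[0][2] + B[2][1] = 8 + -3 = 5) = -4 (attained at k = 1)
  C[0][2] = min over k of (A[0][0] + B[0][2] = 4 + 3 = 7, A[0][1] + B[1][2] = -1 + 6 = 5, A[0][2] + B[2][2] = 8 + 7 = 15) = 5 (attained at k = 1)
  C[1][0] = min over k of (A[1][0] + B[0][0] = -5 + -2 = -7, A[1][1] + B[1][0] = 0 + -3 = -3, A[1][2] + B[2][0] = 0 + -5 = -5) = -7 (attained at k = 0)
  C[1][1] = min over k of (A[1][0] + B[0][1] = -5 + 6 = 1, A[1][1] + B[1][1] = 0 + -3 = -3, A[1][2] + B[2][1] = 0 + -3 = -3) = -3 (attained at k = 1)
  C[1][2] = min over k of (A[1][0] + B[0][2] = -5 + 3 = -2, A[1][1] + B[1][2] = 0 + 6 = 6, A[1][2] + B[2][2] = 0 + 7 = 7) = -2 (attained at k = 0)
  C[2][0] = min over k of (A[2][0] + B[0][0] = 4 + -2 = 2, A[2][1] + B[1][0] = 5 + -3 = 2, A[2][2] + B[2][0] = 10 + -5 = 5) = 2 (attained at k = 0)
  C[2][1] = min over k of (A[2][0] + B[0][1] = 4 + 6 = 10, A[2][1] + B[1][1] = 5 + -3 = 2, A[2][2] + B[2][1] = 10 + -3 = 7) = 2 (attained at k = 1)
  C[2][2] = min over k of (A[2][0] + B[0][2] = 4 + 3 = 7, A[2][1] + B[1][2] = 5 + 6 = 11, A[2][2] + B[2][2] = 10 + 7 = 17) = 7 (attained at k = 0)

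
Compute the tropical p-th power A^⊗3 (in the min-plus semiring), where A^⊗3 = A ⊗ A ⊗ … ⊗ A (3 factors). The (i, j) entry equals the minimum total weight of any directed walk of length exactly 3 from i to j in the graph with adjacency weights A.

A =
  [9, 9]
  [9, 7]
A^⊗3 =
  [25, 23]
  [23, 21]

Each entry (A^⊗3)_ij equals the minimum over all length-3 walks i = v_0 → v_1 → … → v_3 = j of Σ_t A[v_t][v_{t+1}]. For example, for (i, j) = (0, 1) we minimise over 4 possible intermediate vertex sequences; the minimum is 23, attained along the walk 0 → 1 → 1 → 1.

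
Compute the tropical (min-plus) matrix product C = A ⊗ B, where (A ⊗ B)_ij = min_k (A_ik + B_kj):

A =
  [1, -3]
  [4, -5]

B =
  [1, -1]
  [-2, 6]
A ⊗ B =
  [-5, 0]
  [-7, 1]

Apply the min-plus product entry-by-entry:
  C[0][0] = min over k of (A[0][0] + B[0][0] = 1 + 1 = 2, A[0][1] + B[1][0] = -3 + -2 = -5) = -5 (attained at k = 1)
  C[0][1] = min over k of (A[0][0] + B[0][1] = 1 + -1 = 0, A[0][1] + B[1][1] = -3 + 6 = 3) = 0 (attained at k = 0)
  C[1][0] = min over k of (A[1][0] + B[0][0] = 4 + 1 = 5, A[1][1] + B[1][0] = -5 + -2 = -7) = -7 (attained at k = 1)
  C[1][1] = min over k of (A[1][0] + B[0][1] = 4 + -1 = 3, A[1][1] + B[1][1] = -5 + 6 = 1) = 1 (attained at k = 1)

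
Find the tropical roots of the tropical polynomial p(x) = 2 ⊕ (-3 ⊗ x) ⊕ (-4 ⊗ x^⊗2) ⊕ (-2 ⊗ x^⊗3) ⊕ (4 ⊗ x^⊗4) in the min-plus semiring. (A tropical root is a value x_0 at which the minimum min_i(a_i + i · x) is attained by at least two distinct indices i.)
Roots: {-6, -2, 1, 5}

Each tropical root is a break point of the lower envelope of the lines y = a_i + i · x (there are 5 lines, with slopes 0, 1, ..., 4). Only the lines that attain the minimum somewhere contribute to roots; other lines are dominated. Here the surviving (envelope) indices are i = 4, i = 3, i = 2, i = 1, i = 0.
Intersections between consecutive envelope lines give the roots: for adjacent envelope indices i < j the intersection is x = (a_i − a_j) / (j − i). Reading off the sorted break points: {-6, -2, 1, 5}.
Verification: at each break x_0, at least two indices attain the minimum of min_i(a_i + i · x_0).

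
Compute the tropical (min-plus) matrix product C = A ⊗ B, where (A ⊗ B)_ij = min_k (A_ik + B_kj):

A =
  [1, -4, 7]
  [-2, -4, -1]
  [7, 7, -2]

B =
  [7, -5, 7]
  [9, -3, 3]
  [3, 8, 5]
A ⊗ B =
  [5, -7, -1]
  [2, -7, -1]
  [1, 2, 3]

Apply the min-plus product entry-by-entry:
  C[0][0] = min over k of (A[0][0] + B[0][0] = 1 + 7 = 8, A[0][1] + B[1][0] = -4 + 9 = 5, A[0][2] + B[2][0] = 7 + 3 = 10) = 5 (attained at k = 1)
  C[0][1] = min over k of (A[0][0] + B[0][1] = 1 + -5 = -4, A[0][1] + B[1][1] = -4 + -3 = -7, A[0][2] + B[2][1] = 7 + 8 = 15) = -7 (attained at k = 1)
  C[0][2] = min over k of (A[0][0] + B[0][2] = 1 + 7 = 8, A[0][1] + B[1][2] = -4 + 3 = -1, A[0][2] + B[2][2] = 7 + 5 = 12) = -1 (attained at k = 1)
  C[1][0] = min over k of (A[1][0] + B[0][0] = -2 + 7 = 5, A[1][1] + B[1][0] = -4 + 9 = 5, A[1][2] + B[2][0] = -1 + 3 = 2) = 2 (attained at k = 2)
  C[1][1] = min over k of (A[1][0] + B[0][1] = -2 + -5 = -7, A[1][1] + B[1][1] = -4 + -3 = -7, A[1][2] + B[2][1] = -1 + 8 = 7) = -7 (attained at k = 0)
  C[1][2] = min over k of (A[1][0] + B[0][2] = -2 + 7 = 5, A[1][1] + B[1][2] = -4 + 3 = -1, A[1][2] + B[2][2] = -1 + 5 = 4) = -1 (attained at k = 1)
  C[2][0] = min over k of (A[2][0] + B[0][0] = 7 + 7 = 14, A[2][1] + B[1][0] = 7 + 9 = 16, A[2][2] + B[2][0] = -2 + 3 = 1) = 1 (attained at k = 2)
  C[2][1] = min over k of (A[2][0] + B[0][1] = 7 + -5 = 2, A[2][1] + B[1][1] = 7 + -3 = 4, A[2][2] + B[2][1] = -2 + 8 = 6) = 2 (attained at k = 0)
  C[2][2] = min over k of (A[2][0] + B[0][2] = 7 + 7 = 14, A[2][1] + B[1][2] = 7 + 3 = 10, A[2][2] + B[2][2] = -2 + 5 = 3) = 3 (attained at k = 2)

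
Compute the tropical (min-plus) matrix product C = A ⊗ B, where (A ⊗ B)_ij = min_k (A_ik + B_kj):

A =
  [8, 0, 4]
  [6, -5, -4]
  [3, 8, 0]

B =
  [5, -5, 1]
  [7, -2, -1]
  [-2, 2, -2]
A ⊗ B =
  [2, -2, -1]
  [-6, -7, -6]
  [-2, -2, -2]

Apply the min-plus product entry-by-entry:
  C[0][0] = min over k of (A[0][0] + B[0][0] = 8 + 5 = 13, A[0][1] + B[1][0] = 0 + 7 = 7, A[0][2] + B[2][0] = 4 + -2 = 2) = 2 (attained at k = 2)
  C[0][1] = min over k of (A[0][0] + B[0][1] = 8 + -5 = 3, A[0][1] + B[1][1] = 0 + -2 = -2, A[0][2] + B[2][1] = 4 + 2 = 6) = -2 (attained at k = 1)
  C[0][2] = min over k of (A[0][0] + B[0][2] = 8 + 1 = 9, A[0][1] + B[1][2] = 0 + -1 = -1, A[0][2] + B[2][2] = 4 + -2 = 2) = -1 (attained at k = 1)
  C[1][0] = min over k of (A[1][0] + B[0][0] = 6 + 5 = 11, A[1][1] + B[1][0] = -5 + 7 = 2, A[1][2] + B[2][0] = -4 + -2 = -6) = -6 (attained at k = 2)
  C[1][1] = min over k of (A[1][0] + B[0][1] = 6 + -5 = 1, A[1][1] + B[1][1] = -5 + -2 = -7, A[1][2] + B[2][1] = -4 + 2 = -2) = -7 (attained at k = 1)
  C[1][2] = min over k of (A[1][0] + B[0][2] = 6 + 1 = 7, A[1][1] + B[1][2] = -5 + -1 = -6, A[1][2] + B[2][2] = -4 + -2 = -6) = -6 (attained at k = 1)
  C[2][0] = min over k of (A[2][0] + B[0][0] = 3 + 5 = 8, A[2][1] + B[1][0] = 8 + 7 = 15, A[2][2] + B[2][0] = 0 + -2 = -2) = -2 (attained at k = 2)
  C[2][1] = min over k of (A[2][0] + B[0][1] = 3 + -5 = -2, A[2][1] + B[1][1] = 8 + -2 = 6, A[2][2] + B[2][1] = 0 + 2 = 2) = -2 (attained at k = 0)
  C[2][2] = min over k of (A[2][0] + B[0][2] = 3 + 1 = 4, A[2][1] + B[1][2] = 8 + -1 = 7, A[2][2] + B[2][2] = 0 + -2 = -2) = -2 (attained at k = 2)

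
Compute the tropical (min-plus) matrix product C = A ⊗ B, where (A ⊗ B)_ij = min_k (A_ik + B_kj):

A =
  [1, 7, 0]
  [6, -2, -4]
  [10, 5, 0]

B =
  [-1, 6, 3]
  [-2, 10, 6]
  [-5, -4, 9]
A ⊗ B =
  [-5, -4, 4]
  [-9, -8, 4]
  [-5, -4, 9]

Apply the min-plus product entry-by-entry:
  C[0][0] = min over k of (A[0][0] + B[0][0] = 1 + -1 = 0, A[0][1] + B[1][0] = 7 + -2 = 5, A[0][2] + B[2][0] = 0 + -5 = -5) = -5 (attained at k = 2)
  C[0][1] = min over k of (A[0][0] + B[0][1] = 1 + 6 = 7, A[0][1] + B[1][1] = 7 + 10 = 17, A[0][2] + B[2][1] = 0 + -4 = -4) = -4 (attained at k = 2)
  C[0][2] = min over k of (A[0][0] + B[0][2] = 1 + 3 = 4, A[0][1] + B[1][2] = 7 + 6 = 13, A[0][2] + B[2][2] = 0 + 9 = 9) = 4 (attained at k = 0)
  C[1][0] = min over k of (A[1][0] + B[0][0] = 6 + -1 = 5, A[1][1] + B[1][0] = -2 + -2 = -4, A[1][2] + B[2][0] = -4 + -5 = -9) = -9 (attained at k = 2)
  C[1][1] = min over k of (A[1][0] + B[0][1] = 6 + 6 = 12, A[1][1] + B[1][1] = -2 + 10 = 8, A[1][2] + B[2][1] = -4 + -4 = -8) = -8 (attained at k = 2)
  C[1][2] = min over k of (A[1][0] + B[0][2] = 6 + 3 = 9, A[1][1] + B[1][2] = -2 + 6 = 4, A[1][2] + B[2][2] = -4 + 9 = 5) = 4 (attained at k = 1)
  C[2][0] = min over k of (A[2][0] + B[0][0] = 10 + -1 = 9, A[2][1] + B[1][0] = 5 + -2 = 3, A[2][2] + B[2][0] = 0 + -5 = -5) = -5 (attained at k = 2)
  C[2][1] = min over k of (A[2][0] + B[0][1] = 10 + 6 = 16, A[2][1] + B[1][1] = 5 + 10 = 15, A[2][2] + B[2][1] = 0 + -4 = -4) = -4 (attained at k = 2)
  C[2][2] = min over k of (A[2][0] + B[0][2] = 10 + 3 = 13, A[2][1] + B[1][2] = 5 + 6 = 11, A[2][2] + B[2][2] = 0 + 9 = 9) = 9 (attained at k = 2)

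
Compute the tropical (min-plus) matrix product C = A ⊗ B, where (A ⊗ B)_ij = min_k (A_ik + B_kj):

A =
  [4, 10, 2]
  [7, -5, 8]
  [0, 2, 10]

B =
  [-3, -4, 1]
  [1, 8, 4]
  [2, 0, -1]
A ⊗ B =
  [1, 0, 1]
  [-4, 3, -1]
  [-3, -4, 1]

Apply the min-plus product entry-by-entry:
  C[0][0] = min over k of (A[0][0] + B[0][0] = 4 + -3 = 1, A[0][1] + B[1][0] = 10 + 1 = 11, A[0][2] + B[2][0] = 2 + 2 = 4) = 1 (attained at k = 0)
  C[0][1] = min over k of (A[0][0] + B[0][1] = 4 + -4 = 0, A[0][1] + B[1][1] = 10 + 8 = 18, A[0][2] + B[2][1] = 2 + 0 = 2) = 0 (attained at k = 0)
  C[0][2] = min over k of (A[0][0] + B[0][2] = 4 + 1 = 5, A[0][1] + B[1][2] = 10 + 4 = 14, A[0][2] + B[2][2] = 2 + -1 = 1) = 1 (attained at k = 2)
  C[1][0] = min over k of (A[1][0] + B[0][0] = 7 + -3 = 4, A[1][1] + B[1][0] = -5 + 1 = -4, A[1][2] + B[2][0] = 8 + 2 = 10) = -4 (attained at k = 1)
  C[1][1] = min over k of (A[1][0] + B[0][1] = 7 + -4 = 3, A[1][1] + B[1][1] = -5 + 8 = 3, A[1][2] + B[2][1] = 8 + 0 = 8) = 3 (attained at k = 0)
  C[1][2] = min over k of (A[1][0] + B[0][2] = 7 + 1 = 8, A[1][1] + B[1][2] = -5 + 4 = -1, A[1][2] + B[2][2] = 8 + -1 = 7) = -1 (attained at k = 1)
  C[2][0] = min over k of (A[2][0] + B[0][0] = 0 + -3 = -3, A[2][1] + B[1][0] = 2 + 1 = 3, A[2][2] + B[2][0] = 10 + 2 = 12) = -3 (attained at k = 0)
  C[2][1] = min over k of (A[2][0] + B[0][1] = 0 + -4 = -4, A[2][1] + B[1][1] = 2 + 8 = 10, A[2][2] + B[2][1] = 10 + 0 = 10) = -4 (attained at k = 0)
  C[2][2] = min over k of (A[2][0] + B[0][2] = 0 + 1 = 1, A[2][1] + B[1][2] = 2 + 4 = 6, A[2][2] + B[2][2] = 10 + -1 = 9) = 1 (attained at k = 0)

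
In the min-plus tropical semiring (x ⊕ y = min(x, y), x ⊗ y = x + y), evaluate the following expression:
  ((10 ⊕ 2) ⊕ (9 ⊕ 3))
((10 ⊕ 2) ⊕ (9 ⊕ 3)) = 2

Expand innermost to outermost. Recall ⊕ takes the minimum of its arguments and ⊗ takes their sum. Working out the expression ((10 ⊕ 2) ⊕ (9 ⊕ 3)) gives 2.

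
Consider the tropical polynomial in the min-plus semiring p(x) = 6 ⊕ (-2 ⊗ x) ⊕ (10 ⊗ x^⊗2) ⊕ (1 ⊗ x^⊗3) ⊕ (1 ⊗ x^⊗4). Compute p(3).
p(3) = 1

A tropical monomial a ⊗ x^⊗i evaluates to a + i · x. Evaluating each term at x = 3:
  Term 0 contributes 6 + 0 · 3 = 6
  Term 1 contributes -2 + 1 · 3 = 1
  Term 2 contributes 10 + 2 · 3 = 16
  Term 3 contributes 1 + 3 · 3 = 10
  Term 4 contributes 1 + 4 · 3 = 13
p(3) = ⊕ of these = min[6, 1, 16, 10, 13] = 1.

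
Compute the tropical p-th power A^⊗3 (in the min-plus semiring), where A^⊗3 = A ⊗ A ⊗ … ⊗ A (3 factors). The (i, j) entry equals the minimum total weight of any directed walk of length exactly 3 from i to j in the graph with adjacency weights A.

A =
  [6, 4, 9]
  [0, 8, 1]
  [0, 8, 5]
A^⊗3 =
  [5, 8, 10]
  [4, 5, 5]
  [4, 9, 5]

Each entry (A^⊗3)_ij equals the minimum over all length-3 walks i = v_0 → v_1 → … → v_3 = j of Σ_t A[v_t][v_{t+1}]. For example, for (i, j) = (0, 2) we minimise over 9 possible intermediate vertex sequences; the minimum is 10, attained along the walk 0 → 1 → 2 → 2.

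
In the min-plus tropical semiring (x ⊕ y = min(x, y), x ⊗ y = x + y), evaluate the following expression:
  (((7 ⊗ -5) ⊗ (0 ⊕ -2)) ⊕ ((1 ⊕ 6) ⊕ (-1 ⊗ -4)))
(((7 ⊗ -5) ⊗ (0 ⊕ -2)) ⊕ ((1 ⊕ 6) ⊕ (-1 ⊗ -4))) = -5

Expand innermost to outermost. Recall ⊕ takes the minimum of its arguments and ⊗ takes their sum. Working out the expression (((7 ⊗ -5) ⊗ (0 ⊕ -2)) ⊕ ((1 ⊕ 6) ⊕ (-1 ⊗ -4))) gives -5.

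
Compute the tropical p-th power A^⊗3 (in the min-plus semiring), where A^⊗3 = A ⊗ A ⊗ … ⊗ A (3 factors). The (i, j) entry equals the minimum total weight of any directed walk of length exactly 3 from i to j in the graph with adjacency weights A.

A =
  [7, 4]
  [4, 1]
A^⊗3 =
  [9, 6]
  [6, 3]

Each entry (A^⊗3)_ij equals the minimum over all length-3 walks i = v_0 → v_1 → … → v_3 = j of Σ_t A[v_t][v_{t+1}]. For example, for (i, j) = (0, 1) we minimise over 4 possible intermediate vertex sequences; the minimum is 6, attained along the walk 0 → 1 → 1 → 1.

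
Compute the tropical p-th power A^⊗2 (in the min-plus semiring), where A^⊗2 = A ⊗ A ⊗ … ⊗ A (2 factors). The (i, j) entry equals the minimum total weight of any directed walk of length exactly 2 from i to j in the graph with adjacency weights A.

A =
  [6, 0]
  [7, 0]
A^⊗2 =
  [7, 0]
  [7, 0]

Each entry (A^⊗2)_ij equals the minimum over all length-2 walks i = v_0 → v_1 → … → v_2 = j of Σ_t A[v_t][v_{t+1}]. For example, for (i, j) = (0, 1) we minimise over 2 possible intermediate vertex sequences; the minimum is 0, attained along the walk 0 → 1 → 1.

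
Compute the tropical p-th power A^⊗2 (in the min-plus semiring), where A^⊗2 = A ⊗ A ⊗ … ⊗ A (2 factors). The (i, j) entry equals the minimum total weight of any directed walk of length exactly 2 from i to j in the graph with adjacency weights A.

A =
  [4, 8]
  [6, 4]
A^⊗2 =
  [8, 12]
  [10, 8]

Each entry (A^⊗2)_ij equals the minimum over all length-2 walks i = v_0 → v_1 → … → v_2 = j of Σ_t A[v_t][v_{t+1}]. For example, for (i, j) = (0, 1) we minimise over 2 possible intermediate vertex sequences; the minimum is 12, attained along the walk 0 → 0 → 1.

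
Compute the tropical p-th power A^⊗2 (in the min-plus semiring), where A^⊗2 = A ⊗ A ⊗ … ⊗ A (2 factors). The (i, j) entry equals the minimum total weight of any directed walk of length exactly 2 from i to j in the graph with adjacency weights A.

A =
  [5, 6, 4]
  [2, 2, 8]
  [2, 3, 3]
A^⊗2 =
  [6, 7, 7]
  [4, 4, 6]
  [5, 5, 6]

Each entry (A^⊗2)_ij equals the minimum over all length-2 walks i = v_0 → v_1 → … → v_2 = j of Σ_t A[v_t][v_{t+1}]. For example, for (i, j) = (0, 2) we minimise over 3 possible intermediate vertex sequences; the minimum is 7, attained along the walk 0 → 2 → 2.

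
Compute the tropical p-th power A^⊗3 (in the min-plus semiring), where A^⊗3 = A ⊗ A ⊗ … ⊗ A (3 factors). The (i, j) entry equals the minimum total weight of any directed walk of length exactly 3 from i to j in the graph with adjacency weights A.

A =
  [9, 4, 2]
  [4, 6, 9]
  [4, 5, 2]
A^⊗3 =
  [8, 9, 6]
  [10, 11, 8]
  [8, 9, 6]

Each entry (A^⊗3)_ij equals the minimum over all length-3 walks i = v_0 → v_1 → … → v_3 = j of Σ_t A[v_t][v_{t+1}]. For example, for (i, j) = (0, 2) we minimise over 9 possible intermediate vertex sequences; the minimum is 6, attained along the walk 0 → 2 → 2 → 2.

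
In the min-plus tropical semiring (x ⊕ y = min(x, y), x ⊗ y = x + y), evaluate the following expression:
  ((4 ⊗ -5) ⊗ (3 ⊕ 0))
((4 ⊗ -5) ⊗ (3 ⊕ 0)) = -1

Expand innermost to outermost. Recall ⊕ takes the minimum of its arguments and ⊗ takes their sum. Working out the expression ((4 ⊗ -5) ⊗ (3 ⊕ 0)) gives -1.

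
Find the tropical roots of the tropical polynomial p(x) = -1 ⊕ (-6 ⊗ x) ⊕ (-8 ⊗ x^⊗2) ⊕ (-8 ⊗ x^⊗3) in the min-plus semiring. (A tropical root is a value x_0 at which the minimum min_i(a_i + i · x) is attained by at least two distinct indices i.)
Roots: {0, 2, 5}

Each tropical root is a break point of the lower envelope of the lines y = a_i + i · x (there are 4 lines, with slopes 0, 1, ..., 3). Only the lines that attain the minimum somewhere contribute to roots; other lines are dominated. Here the surviving (envelope) indices are i = 3, i = 2, i = 1, i = 0.
Intersections between consecutive envelope lines give the roots: for adjacent envelope indices i < j the intersection is x = (a_i − a_j) / (j − i). Reading off the sorted break points: {0, 2, 5}.
Verification: at each break x_0, at least two indices attain the minimum of min_i(a_i + i · x_0).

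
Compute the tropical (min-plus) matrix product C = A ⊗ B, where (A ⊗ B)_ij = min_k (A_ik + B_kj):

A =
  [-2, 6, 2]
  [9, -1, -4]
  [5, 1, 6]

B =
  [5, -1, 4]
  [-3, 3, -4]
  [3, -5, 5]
A ⊗ B =
  [3, -3, 2]
  [-4, -9, -5]
  [-2, 1, -3]

Apply the min-plus product entry-by-entry:
  C[0][0] = min over k of (A[0][0] + B[0][0] = -2 + 5 = 3, A[0][1] + B[1][0] = 6 + -3 = 3, A[0][2] + B[2][0] = 2 + 3 = 5) = 3 (attained at k = 0)
  C[0][1] = min over k of (A[0][0] + B[0][1] = -2 + -1 = -3, A[0][1] + B[1][1] = 6 + 3 = 9, A[0][2] + B[2][1] = 2 + -5 = -3) = -3 (attained at k = 0)
  C[0][2] = min over k of (A[0][0] + B[0][2] = -2 + 4 = 2, A[0][1] + B[1][2] = 6 + -4 = 2, A[0][2] + B[2][2] = 2 + 5 = 7) = 2 (attained at k = 0)
  C[1][0] = min over k of (A[1][0] + B[0][0] = 9 + 5 = 14, A[1][1] + B[1][0] = -1 + -3 = -4, A[1][2] + B[2][0] = -4 + 3 = -1) = -4 (attained at k = 1)
  C[1][1] = min over k of (A[1][0] + B[0][1] = 9 + -1 = 8, A[1][1] + B[1][1] = -1 + 3 = 2, A[1][2] + B[2][1] = -4 + -5 = -9) = -9 (attained at k = 2)
  C[1][2] = min over k of (A[1][0] + B[0][2] = 9 + 4 = 13, A[1][1] + B[1][2] = -1 + -4 = -5, A[1][2] + B[2][2] = -4 + 5 = 1) = -5 (attained at k = 1)
  C[2][0] = min over k of (A[2][0] + B[0][0] = 5 + 5 = 10, A[2][1] + B[1][0] = 1 + -3 = -2, A[2][2] + B[2][0] = 6 + 3 = 9) = -2 (attained at k = 1)
  C[2][1] = min over k of (A[2][0] + B[0][1] = 5 + -1 = 4, A[2][1] + B[1][1] = 1 + 3 = 4, A[2][2] + B[2][1] = 6 + -5 = 1) = 1 (attained at k = 2)
  C[2][2] = min over k of (A[2][0] + B[0][2] = 5 + 4 = 9, A[2][1] + B[1][2] = 1 + -4 = -3, A[2][2] + B[2][2] = 6 + 5 = 11) = -3 (attained at k = 1)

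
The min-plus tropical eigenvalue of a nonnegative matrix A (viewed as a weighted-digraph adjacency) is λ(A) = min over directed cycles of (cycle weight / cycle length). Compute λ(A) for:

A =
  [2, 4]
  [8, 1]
λ(A) = 1

Enumerate directed cycles and compute their means (weight / length). Sample:
  cycle 0 → 0: weight = 2, length = 1, mean = 2/1 ≈ 2.000
  cycle 1 → 1: weight = 1, length = 1, mean = 1/1 ≈ 1.000
  cycle 0 → 1 → 0: weight = 12, length = 2, mean = 12/2 ≈ 6.000
  cycle 1 → 0 → 1: weight = 12, length = 2, mean = 12/2 ≈ 6.000
Minimum mean = 1.000, attained e.g. along the cycle 1 → 1 with weight 1 and length 1. So λ(A) = 1/1 = 1.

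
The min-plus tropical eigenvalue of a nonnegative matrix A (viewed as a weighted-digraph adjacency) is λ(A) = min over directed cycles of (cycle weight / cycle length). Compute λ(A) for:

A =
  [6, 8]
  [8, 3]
λ(A) = 3

Enumerate directed cycles and compute their means (weight / length). Sample:
  cycle 0 → 0: weight = 6, length = 1, mean = 6/1 ≈ 6.000
  cycle 1 → 1: weight = 3, length = 1, mean = 3/1 ≈ 3.000
  cycle 0 → 1 → 0: weight = 16, length = 2, mean = 16/2 ≈ 8.000
  cycle 1 → 0 → 1: weight = 16, length = 2, mean = 16/2 ≈ 8.000
Minimum mean = 3.000, attained e.g. along the cycle 1 → 1 with weight 3 and length 1. So λ(A) = 3/1 = 3.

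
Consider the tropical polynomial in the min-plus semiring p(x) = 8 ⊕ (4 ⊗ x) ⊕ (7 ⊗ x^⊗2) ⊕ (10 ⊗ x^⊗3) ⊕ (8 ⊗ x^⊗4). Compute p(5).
p(5) = 8

A tropical monomial a ⊗ x^⊗i evaluates to a + i · x. Evaluating each term at x = 5:
  Term 0 contributes 8 + 0 · 5 = 8
  Term 1 contributes 4 + 1 · 5 = 9
  Term 2 contributes 7 + 2 · 5 = 17
  Term 3 contributes 10 + 3 · 5 = 25
  Term 4 contributes 8 + 4 · 5 = 28
p(5) = ⊕ of these = min[8, 9, 17, 25, 28] = 8.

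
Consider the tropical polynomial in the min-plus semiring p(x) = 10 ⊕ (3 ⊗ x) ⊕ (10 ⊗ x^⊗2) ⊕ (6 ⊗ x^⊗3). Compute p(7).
p(7) = 10

A tropical monomial a ⊗ x^⊗i evaluates to a + i · x. Evaluating each term at x = 7:
  Term 0 contributes 10 + 0 · 7 = 10
  Term 1 contributes 3 + 1 · 7 = 10
  Term 2 contributes 10 + 2 · 7 = 24
  Term 3 contributes 6 + 3 · 7 = 27
p(7) = ⊕ of these = min[10, 10, 24, 27] = 10.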